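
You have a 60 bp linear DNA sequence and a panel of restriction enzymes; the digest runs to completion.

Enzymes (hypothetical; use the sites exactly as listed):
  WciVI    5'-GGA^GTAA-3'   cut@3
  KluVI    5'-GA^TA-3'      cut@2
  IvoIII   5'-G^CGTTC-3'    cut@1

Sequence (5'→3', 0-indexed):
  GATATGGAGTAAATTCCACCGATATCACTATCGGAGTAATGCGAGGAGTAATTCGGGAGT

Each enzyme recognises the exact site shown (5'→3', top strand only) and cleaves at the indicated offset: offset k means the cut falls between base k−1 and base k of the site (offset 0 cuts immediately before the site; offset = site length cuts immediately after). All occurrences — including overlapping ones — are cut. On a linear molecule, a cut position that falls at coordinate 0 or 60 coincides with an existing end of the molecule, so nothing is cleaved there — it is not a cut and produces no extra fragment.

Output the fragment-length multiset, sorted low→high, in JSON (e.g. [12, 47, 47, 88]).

[2,6,12,13,13,14]

Per-enzyme occurrences:
  WciVI GGAGTAA/3: at [5, 32, 44] ⇒ [8, 35, 47]
  KluVI GATA/2: at [0, 20] ⇒ [2, 22]
  IvoIII (GCGTTC, off=1): no sites

All cut coordinates (distinct, sorted): [2, 8, 22, 35, 47]

Fragment lengths:
  [0,2): 2 bp
  [2,8): 6 bp
  [8,22): 14 bp
  [22,35): 13 bp
  [35,47): 12 bp
  [47,60): 13 bp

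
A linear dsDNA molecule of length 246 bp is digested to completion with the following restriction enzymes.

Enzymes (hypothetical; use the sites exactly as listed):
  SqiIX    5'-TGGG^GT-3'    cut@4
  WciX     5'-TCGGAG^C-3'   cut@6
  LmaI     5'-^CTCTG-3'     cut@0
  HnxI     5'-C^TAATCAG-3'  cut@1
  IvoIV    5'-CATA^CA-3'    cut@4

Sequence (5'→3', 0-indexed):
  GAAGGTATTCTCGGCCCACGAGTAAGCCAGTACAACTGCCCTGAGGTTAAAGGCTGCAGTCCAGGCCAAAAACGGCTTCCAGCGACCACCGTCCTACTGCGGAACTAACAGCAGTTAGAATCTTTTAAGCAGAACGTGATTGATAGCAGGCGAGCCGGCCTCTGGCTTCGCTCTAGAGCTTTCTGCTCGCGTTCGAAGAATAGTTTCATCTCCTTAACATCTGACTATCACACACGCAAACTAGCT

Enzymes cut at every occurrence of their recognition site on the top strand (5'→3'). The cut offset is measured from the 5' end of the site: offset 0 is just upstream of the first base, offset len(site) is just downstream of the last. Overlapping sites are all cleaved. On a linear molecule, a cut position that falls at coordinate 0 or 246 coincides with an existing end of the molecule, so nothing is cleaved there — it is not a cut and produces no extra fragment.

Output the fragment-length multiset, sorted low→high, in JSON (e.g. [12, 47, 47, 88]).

[87,159]

Scan for sites:
  SqiIX (TGGGGT, off=4): no sites
  WciX (TCGGAGC, off=6): no sites
  LmaI CTCTG/0: at [159] ⇒ [159]
  HnxI (CTAATCAG, off=1): no sites
  IvoIV (CATACA, off=4): no sites

All cut coordinates (distinct, sorted): [159]

Fragment lengths:
  [0,159): 159 bp
  [159,246): 87 bp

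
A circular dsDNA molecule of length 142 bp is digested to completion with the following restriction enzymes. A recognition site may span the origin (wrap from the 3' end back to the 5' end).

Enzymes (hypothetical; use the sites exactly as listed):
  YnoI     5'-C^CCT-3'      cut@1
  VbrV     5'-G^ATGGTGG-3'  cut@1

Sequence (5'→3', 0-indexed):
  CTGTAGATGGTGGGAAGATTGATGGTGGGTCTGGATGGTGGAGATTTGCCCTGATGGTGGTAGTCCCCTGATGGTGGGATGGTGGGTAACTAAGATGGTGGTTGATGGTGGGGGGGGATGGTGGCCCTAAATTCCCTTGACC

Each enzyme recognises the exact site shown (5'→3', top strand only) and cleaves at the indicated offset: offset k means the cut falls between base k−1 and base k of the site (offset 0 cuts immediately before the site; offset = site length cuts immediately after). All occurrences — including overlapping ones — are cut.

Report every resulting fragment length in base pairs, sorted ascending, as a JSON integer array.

[4,4,7,7,8,8,9,10,13,13,13,15,15,16]

Scan for sites:
  YnoI (CCCT, off=1): starts [48, 65, 124, 133, 140] → cuts [49, 66, 125, 134, 141]
  VbrV (GATGGTGG, off=1): starts [5, 20, 33, 52, 69, 77, 93, 103, 116] → cuts [6, 21, 34, 53, 70, 78, 94, 104, 117]

All cut coordinates (distinct, sorted): [6, 21, 34, 49, 53, 66, 70, 78, 94, 104, 117, 125, 134, 141]

Fragments:
  6→21: 15 bp
  21→34: 13 bp
  34→49: 15 bp
  49→53: 4 bp
  53→66: 13 bp
  66→70: 4 bp
  70→78: 8 bp
  78→94: 16 bp
  94→104: 10 bp
  104→117: 13 bp
  117→125: 8 bp
  125→134: 9 bp
  134→141: 7 bp
  141→6 (wrap): 142-141+6 = 7 bp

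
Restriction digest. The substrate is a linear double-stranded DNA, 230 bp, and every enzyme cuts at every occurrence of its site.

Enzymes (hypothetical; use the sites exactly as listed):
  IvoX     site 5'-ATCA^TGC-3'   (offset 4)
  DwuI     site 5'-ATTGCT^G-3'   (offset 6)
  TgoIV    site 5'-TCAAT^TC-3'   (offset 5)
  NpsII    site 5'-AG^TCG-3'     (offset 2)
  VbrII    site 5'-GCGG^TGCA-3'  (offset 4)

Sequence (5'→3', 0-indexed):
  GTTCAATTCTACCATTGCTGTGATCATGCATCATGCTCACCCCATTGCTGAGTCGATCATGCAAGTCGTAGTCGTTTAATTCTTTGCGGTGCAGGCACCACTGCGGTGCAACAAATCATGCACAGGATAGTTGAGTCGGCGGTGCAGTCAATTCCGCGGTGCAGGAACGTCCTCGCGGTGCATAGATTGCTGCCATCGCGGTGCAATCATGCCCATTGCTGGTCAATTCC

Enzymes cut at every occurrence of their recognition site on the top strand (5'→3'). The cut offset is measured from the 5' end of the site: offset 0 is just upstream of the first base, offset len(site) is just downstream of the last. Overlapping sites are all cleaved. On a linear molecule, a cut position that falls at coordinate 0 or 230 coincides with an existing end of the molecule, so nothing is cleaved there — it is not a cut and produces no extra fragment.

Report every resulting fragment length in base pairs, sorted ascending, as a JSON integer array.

Scan for sites:
  IvoX (ATCATGC, off=4): starts [22, 29, 55, 114, 205] → cuts [26, 33, 59, 118, 209]
  DwuI (ATTGCTG, off=6): starts [13, 43, 185, 214] → cuts [19, 49, 191, 220]
  TgoIV (TCAATTC, off=5): starts [2, 147, 222] → cuts [7, 152, 227]
  NpsII (AGTCG, off=2): starts [50, 63, 69, 133] → cuts [52, 65, 71, 135]
  VbrII (GCGGTGCA, off=4): starts [85, 102, 138, 155, 174, 197] → cuts [89, 106, 142, 159, 178, 201]

All cut coordinates (distinct, sorted): [7, 19, 26, 33, 49, 52, 59, 65, 71, 89, 106, 118, 135, 142, 152, 159, 178, 191, 201, 209, 220, 227]

Fragment lengths:
  [0,7): 7 bp
  [7,19): 12 bp
  [19,26): 7 bp
  [26,33): 7 bp
  [33,49): 16 bp
  [49,52): 3 bp
  [52,59): 7 bp
  [59,65): 6 bp
  [65,71): 6 bp
  [71,89): 18 bp
  [89,106): 17 bp
  [106,118): 12 bp
  [118,135): 17 bp
  [135,142): 7 bp
  [142,152): 10 bp
  [152,159): 7 bp
  [159,178): 19 bp
  [178,191): 13 bp
  [191,201): 10 bp
  [201,209): 8 bp
  [209,220): 11 bp
  [220,227): 7 bp
  [227,230): 3 bp

[3,3,6,6,7,7,7,7,7,7,7,8,10,10,11,12,12,13,16,17,17,18,19]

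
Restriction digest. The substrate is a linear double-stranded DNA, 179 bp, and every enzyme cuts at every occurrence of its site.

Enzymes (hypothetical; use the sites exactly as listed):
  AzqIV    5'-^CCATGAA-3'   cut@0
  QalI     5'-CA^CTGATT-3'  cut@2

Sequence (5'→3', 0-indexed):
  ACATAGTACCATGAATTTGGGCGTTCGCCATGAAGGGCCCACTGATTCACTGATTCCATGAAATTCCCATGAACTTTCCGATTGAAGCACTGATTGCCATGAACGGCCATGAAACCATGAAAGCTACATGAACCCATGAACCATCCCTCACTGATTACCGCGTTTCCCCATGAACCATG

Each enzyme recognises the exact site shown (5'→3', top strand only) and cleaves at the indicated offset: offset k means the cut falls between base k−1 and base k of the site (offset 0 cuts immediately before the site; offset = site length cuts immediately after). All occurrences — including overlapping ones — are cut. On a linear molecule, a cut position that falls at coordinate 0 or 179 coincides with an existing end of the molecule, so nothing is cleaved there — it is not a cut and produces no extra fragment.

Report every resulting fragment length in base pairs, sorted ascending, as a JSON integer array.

[6,7,8,8,8,10,11,12,14,17,17,19,19,23]

Per-enzyme occurrences:
  AzqIV (CCATGAA, off=0): starts [8, 27, 55, 66, 96, 106, 114, 133, 167] → cuts [8, 27, 55, 66, 96, 106, 114, 133, 167]
  QalI (CACTGATT, off=2): starts [39, 47, 87, 148] → cuts [41, 49, 89, 150]

All cut coordinates (distinct, sorted): [8, 27, 41, 49, 55, 66, 89, 96, 106, 114, 133, 150, 167]

Fragment lengths:
  [0,8): 8 bp
  [8,27): 19 bp
  [27,41): 14 bp
  [41,49): 8 bp
  [49,55): 6 bp
  [55,66): 11 bp
  [66,89): 23 bp
  [89,96): 7 bp
  [96,106): 10 bp
  [106,114): 8 bp
  [114,133): 19 bp
  [133,150): 17 bp
  [150,167): 17 bp
  [167,179): 12 bp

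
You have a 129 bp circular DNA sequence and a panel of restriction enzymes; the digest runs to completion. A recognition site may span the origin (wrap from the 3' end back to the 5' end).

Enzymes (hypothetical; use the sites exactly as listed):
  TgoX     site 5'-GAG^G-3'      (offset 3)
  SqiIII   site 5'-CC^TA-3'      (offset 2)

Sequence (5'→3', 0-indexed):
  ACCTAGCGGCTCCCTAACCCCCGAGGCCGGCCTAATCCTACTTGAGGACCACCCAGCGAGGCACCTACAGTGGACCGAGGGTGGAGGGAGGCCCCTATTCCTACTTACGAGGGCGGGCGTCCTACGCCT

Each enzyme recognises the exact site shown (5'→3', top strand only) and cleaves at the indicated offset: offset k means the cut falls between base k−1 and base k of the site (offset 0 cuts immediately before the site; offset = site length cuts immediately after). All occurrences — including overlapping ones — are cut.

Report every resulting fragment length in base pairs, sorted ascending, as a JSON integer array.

[4,4,5,5,6,6,6,7,7,8,10,11,11,11,14,14]

Scan for sites:
  TgoX GAGG/3: at [22, 43, 57, 76, 83, 87, 108] ⇒ [25, 46, 60, 79, 86, 90, 111]
  SqiIII CCTA/2: at [1, 12, 30, 36, 63, 93, 99, 120, 126] ⇒ [3, 14, 32, 38, 65, 95, 101, 122, 128]

All cut coordinates (distinct, sorted): [3, 14, 25, 32, 38, 46, 60, 65, 79, 86, 90, 95, 101, 111, 122, 128]

Fragment lengths:
  3→14: 11 bp
  14→25: 11 bp
  25→32: 7 bp
  32→38: 6 bp
  38→46: 8 bp
  46→60: 14 bp
  60→65: 5 bp
  65→79: 14 bp
  79→86: 7 bp
  86→90: 4 bp
  90→95: 5 bp
  95→101: 6 bp
  101→111: 10 bp
  111→122: 11 bp
  122→128: 6 bp
  128→3 (wrap): 129-128+3 = 4 bp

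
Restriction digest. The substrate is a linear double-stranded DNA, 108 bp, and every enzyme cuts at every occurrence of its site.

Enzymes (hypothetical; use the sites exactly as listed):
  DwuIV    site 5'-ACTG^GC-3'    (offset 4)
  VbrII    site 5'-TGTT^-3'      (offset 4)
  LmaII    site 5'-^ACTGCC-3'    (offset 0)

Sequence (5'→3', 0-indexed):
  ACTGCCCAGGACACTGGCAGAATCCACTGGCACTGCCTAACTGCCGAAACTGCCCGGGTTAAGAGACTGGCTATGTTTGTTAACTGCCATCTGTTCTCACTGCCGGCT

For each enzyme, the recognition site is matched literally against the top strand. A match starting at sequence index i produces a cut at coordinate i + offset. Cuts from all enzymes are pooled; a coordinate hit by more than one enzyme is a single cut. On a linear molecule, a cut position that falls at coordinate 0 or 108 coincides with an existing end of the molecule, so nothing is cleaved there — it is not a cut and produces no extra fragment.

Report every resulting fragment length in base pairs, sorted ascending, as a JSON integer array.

[1,2,3,4,8,8,9,10,13,13,16,21]

Per-enzyme occurrences:
  DwuIV (ACTGGC, off=4): starts [12, 25, 65] → cuts [16, 29, 69]
  VbrII (TGTT, off=4): starts [73, 77, 91] → cuts [77, 81, 95]
  LmaII (ACTGCC, off=0): starts [0, 31, 39, 48, 82, 98] → cuts [31, 39, 48, 82, 98] (position 0 is a terminus of the linear molecule — no cut)

Pooled cuts: [16, 29, 31, 39, 48, 69, 77, 81, 82, 95, 98]

Fragments:
  [0,16): 16 bp
  [16,29): 13 bp
  [29,31): 2 bp
  [31,39): 8 bp
  [39,48): 9 bp
  [48,69): 21 bp
  [69,77): 8 bp
  [77,81): 4 bp
  [81,82): 1 bp
  [82,95): 13 bp
  [95,98): 3 bp
  [98,108): 10 bp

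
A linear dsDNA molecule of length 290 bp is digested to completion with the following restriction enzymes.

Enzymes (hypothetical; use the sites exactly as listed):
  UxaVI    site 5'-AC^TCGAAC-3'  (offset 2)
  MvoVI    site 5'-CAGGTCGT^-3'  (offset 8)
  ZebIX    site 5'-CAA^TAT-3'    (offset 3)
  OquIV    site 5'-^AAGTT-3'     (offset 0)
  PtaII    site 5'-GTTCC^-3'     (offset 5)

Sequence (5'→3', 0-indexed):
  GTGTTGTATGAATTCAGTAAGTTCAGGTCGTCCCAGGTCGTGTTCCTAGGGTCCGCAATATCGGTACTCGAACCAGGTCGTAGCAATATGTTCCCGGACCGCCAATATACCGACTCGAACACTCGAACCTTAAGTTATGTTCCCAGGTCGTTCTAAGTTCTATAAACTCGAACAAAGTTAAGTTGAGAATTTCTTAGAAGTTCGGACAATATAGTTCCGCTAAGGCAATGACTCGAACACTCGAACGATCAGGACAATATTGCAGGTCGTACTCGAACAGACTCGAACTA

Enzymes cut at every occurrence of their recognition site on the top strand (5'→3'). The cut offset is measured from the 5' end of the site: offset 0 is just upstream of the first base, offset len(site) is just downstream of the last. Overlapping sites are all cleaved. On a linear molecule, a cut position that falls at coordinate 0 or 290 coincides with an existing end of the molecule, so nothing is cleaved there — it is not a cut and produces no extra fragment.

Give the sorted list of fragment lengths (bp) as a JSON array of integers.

Per-enzyme occurrences:
  UxaVI (ACTCGAAC, off=2): starts [65, 112, 120, 165, 230, 238, 270, 280] → cuts [67, 114, 122, 167, 232, 240, 272, 282]
  MvoVI (CAGGTCGT, off=8): starts [23, 33, 73, 143, 262] → cuts [31, 41, 81, 151, 270]
  ZebIX (CAATAT, off=3): starts [55, 83, 102, 206, 254] → cuts [58, 86, 105, 209, 257]
  OquIV (AAGTT, off=0): starts [18, 131, 154, 174, 179, 197] → cuts [18, 131, 154, 174, 179, 197]
  PtaII (GTTCC, off=5): starts [41, 89, 138, 213] → cuts [46, 94, 143, 218]

All cut coordinates (distinct, sorted): [18, 31, 41, 46, 58, 67, 81, 86, 94, 105, 114, 122, 131, 143, 151, 154, 167, 174, 179, 197, 209, 218, 232, 240, 257, 270, 272, 282]

Fragment lengths:
  [0,18): 18 bp
  [18,31): 13 bp
  [31,41): 10 bp
  [41,46): 5 bp
  [46,58): 12 bp
  [58,67): 9 bp
  [67,81): 14 bp
  [81,86): 5 bp
  [86,94): 8 bp
  [94,105): 11 bp
  [105,114): 9 bp
  [114,122): 8 bp
  [122,131): 9 bp
  [131,143): 12 bp
  [143,151): 8 bp
  [151,154): 3 bp
  [154,167): 13 bp
  [167,174): 7 bp
  [174,179): 5 bp
  [179,197): 18 bp
  [197,209): 12 bp
  [209,218): 9 bp
  [218,232): 14 bp
  [232,240): 8 bp
  [240,257): 17 bp
  [257,270): 13 bp
  [270,272): 2 bp
  [272,282): 10 bp
  [282,290): 8 bp

[2,3,5,5,5,7,8,8,8,8,8,9,9,9,9,10,10,11,12,12,12,13,13,13,14,14,17,18,18]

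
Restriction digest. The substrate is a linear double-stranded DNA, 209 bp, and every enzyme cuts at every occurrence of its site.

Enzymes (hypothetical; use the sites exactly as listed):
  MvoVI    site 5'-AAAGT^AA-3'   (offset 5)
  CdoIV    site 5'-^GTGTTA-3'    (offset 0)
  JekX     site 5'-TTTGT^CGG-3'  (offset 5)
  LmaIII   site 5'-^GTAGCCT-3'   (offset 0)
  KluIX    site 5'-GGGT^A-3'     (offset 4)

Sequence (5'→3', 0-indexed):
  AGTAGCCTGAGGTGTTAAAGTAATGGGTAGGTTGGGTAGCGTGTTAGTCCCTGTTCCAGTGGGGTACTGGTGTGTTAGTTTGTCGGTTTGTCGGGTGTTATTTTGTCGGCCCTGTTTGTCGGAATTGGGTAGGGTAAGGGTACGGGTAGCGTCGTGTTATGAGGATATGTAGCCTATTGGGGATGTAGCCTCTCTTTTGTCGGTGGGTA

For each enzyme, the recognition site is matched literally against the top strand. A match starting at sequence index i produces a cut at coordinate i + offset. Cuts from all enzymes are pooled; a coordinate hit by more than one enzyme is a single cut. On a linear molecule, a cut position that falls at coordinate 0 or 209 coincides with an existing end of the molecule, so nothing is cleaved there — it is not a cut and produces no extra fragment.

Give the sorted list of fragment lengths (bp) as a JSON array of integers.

[1,1,3,3,5,6,6,6,6,7,8,8,9,10,10,11,12,12,13,15,16,16,25]

Site scan:
  MvoVI AAAGTAA/5: at [16] ⇒ [21]
  CdoIV GTGTTA/0: at [11, 40, 71, 94, 153] ⇒ [11, 40, 71, 94, 153]
  JekX TTTGTCGG/5: at [78, 86, 101, 114, 195] ⇒ [83, 91, 106, 119, 200]
  LmaIII GTAGCCT/0: at [1, 168, 184] ⇒ [1, 168, 184]
  KluIX GGGTA/4: at [24, 33, 61, 126, 131, 137, 143, 204] ⇒ [28, 37, 65, 130, 135, 141, 147, 208]

All cut coordinates (distinct, sorted): [1, 11, 21, 28, 37, 40, 65, 71, 83, 91, 94, 106, 119, 130, 135, 141, 147, 153, 168, 184, 200, 208]

Fragment lengths:
  [0,1): 1 bp
  [1,11): 10 bp
  [11,21): 10 bp
  [21,28): 7 bp
  [28,37): 9 bp
  [37,40): 3 bp
  [40,65): 25 bp
  [65,71): 6 bp
  [71,83): 12 bp
  [83,91): 8 bp
  [91,94): 3 bp
  [94,106): 12 bp
  [106,119): 13 bp
  [119,130): 11 bp
  [130,135): 5 bp
  [135,141): 6 bp
  [141,147): 6 bp
  [147,153): 6 bp
  [153,168): 15 bp
  [168,184): 16 bp
  [184,200): 16 bp
  [200,208): 8 bp
  [208,209): 1 bp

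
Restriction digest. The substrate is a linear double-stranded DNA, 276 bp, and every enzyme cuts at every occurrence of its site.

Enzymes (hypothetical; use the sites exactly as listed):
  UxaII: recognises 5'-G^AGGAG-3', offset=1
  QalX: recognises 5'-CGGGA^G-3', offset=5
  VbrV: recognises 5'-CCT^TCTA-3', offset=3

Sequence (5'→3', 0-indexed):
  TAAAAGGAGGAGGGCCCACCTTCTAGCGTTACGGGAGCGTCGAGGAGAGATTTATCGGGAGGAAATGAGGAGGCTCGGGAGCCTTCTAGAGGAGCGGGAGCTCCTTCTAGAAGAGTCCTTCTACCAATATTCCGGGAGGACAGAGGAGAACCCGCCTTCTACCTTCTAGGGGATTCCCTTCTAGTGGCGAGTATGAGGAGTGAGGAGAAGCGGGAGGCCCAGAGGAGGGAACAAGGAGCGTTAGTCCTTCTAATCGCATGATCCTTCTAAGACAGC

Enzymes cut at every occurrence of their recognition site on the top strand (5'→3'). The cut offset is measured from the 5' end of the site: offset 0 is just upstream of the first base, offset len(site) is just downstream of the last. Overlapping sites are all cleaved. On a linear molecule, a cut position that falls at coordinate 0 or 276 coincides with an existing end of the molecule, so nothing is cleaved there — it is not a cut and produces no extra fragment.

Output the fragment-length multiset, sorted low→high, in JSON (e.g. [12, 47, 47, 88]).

[4,5,6,6,6,7,7,7,7,7,10,11,13,13,14,14,14,15,15,16,17,18,18,26]

Site scan:
  UxaII GAGGAG/1: at [6, 41, 66, 88, 142, 194, 201, 221] ⇒ [7, 42, 67, 89, 143, 195, 202, 222]
  QalX CGGGAG/5: at [31, 55, 75, 94, 132, 210] ⇒ [36, 60, 80, 99, 137, 215]
  VbrV CCTTCTA/3: at [18, 81, 102, 116, 154, 161, 176, 245, 262] ⇒ [21, 84, 105, 119, 157, 164, 179, 248, 265]

All cut coordinates (distinct, sorted): [7, 21, 36, 42, 60, 67, 80, 84, 89, 99, 105, 119, 137, 143, 157, 164, 179, 195, 202, 215, 222, 248, 265]

Fragments:
  [0,7): 7 bp
  [7,21): 14 bp
  [21,36): 15 bp
  [36,42): 6 bp
  [42,60): 18 bp
  [60,67): 7 bp
  [67,80): 13 bp
  [80,84): 4 bp
  [84,89): 5 bp
  [89,99): 10 bp
  [99,105): 6 bp
  [105,119): 14 bp
  [119,137): 18 bp
  [137,143): 6 bp
  [143,157): 14 bp
  [157,164): 7 bp
  [164,179): 15 bp
  [179,195): 16 bp
  [195,202): 7 bp
  [202,215): 13 bp
  [215,222): 7 bp
  [222,248): 26 bp
  [248,265): 17 bp
  [265,276): 11 bp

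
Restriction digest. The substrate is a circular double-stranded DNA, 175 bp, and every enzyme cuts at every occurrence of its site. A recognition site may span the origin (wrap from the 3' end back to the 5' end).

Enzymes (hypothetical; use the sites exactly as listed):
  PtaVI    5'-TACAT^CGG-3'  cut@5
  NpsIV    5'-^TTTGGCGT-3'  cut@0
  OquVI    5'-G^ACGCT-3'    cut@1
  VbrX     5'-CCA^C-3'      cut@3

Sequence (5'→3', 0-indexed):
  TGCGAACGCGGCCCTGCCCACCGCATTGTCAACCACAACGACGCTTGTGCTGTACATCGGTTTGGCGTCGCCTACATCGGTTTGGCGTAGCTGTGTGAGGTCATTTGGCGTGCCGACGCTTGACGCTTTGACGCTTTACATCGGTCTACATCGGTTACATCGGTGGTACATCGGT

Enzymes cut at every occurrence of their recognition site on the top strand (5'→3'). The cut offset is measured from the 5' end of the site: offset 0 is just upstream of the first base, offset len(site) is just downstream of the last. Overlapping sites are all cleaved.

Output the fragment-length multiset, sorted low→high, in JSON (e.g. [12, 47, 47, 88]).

[3,3,5,7,8,9,10,11,11,12,15,17,17,23,24]

Site scan:
  PtaVI TACATCGG/5: at [52, 72, 136, 146, 155, 166] ⇒ [57, 77, 141, 151, 160, 171]
  NpsIV TTTGGCGT/0: at [60, 80, 103] ⇒ [60, 80, 103]
  OquVI GACGCT/1: at [39, 114, 121, 129] ⇒ [40, 115, 122, 130]
  VbrX CCAC/3: at [17, 32] ⇒ [20, 35]

All cut coordinates (distinct, sorted): [20, 35, 40, 57, 60, 77, 80, 103, 115, 122, 130, 141, 151, 160, 171]

Fragments:
  20→35: 15 bp
  35→40: 5 bp
  40→57: 17 bp
  57→60: 3 bp
  60→77: 17 bp
  77→80: 3 bp
  80→103: 23 bp
  103→115: 12 bp
  115→122: 7 bp
  122→130: 8 bp
  130→141: 11 bp
  141→151: 10 bp
  151→160: 9 bp
  160→171: 11 bp
  171→20 (wrap): 175-171+20 = 24 bp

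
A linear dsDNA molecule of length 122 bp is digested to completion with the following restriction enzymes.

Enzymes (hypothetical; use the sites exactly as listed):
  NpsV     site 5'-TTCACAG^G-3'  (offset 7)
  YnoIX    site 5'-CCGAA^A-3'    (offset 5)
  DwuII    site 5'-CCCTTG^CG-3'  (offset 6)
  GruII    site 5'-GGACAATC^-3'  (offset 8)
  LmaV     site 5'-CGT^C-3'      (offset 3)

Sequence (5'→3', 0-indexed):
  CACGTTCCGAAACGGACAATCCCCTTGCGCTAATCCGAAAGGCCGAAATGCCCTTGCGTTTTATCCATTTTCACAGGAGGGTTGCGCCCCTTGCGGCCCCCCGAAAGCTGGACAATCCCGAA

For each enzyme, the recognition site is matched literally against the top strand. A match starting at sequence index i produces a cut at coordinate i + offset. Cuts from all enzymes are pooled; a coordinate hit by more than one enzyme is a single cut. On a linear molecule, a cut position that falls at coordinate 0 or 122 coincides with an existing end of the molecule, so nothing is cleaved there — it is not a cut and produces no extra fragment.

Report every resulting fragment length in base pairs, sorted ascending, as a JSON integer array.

[5,6,8,9,10,11,12,12,12,17,20]

Site scan:
  NpsV TTCACAGG/7: at [69] ⇒ [76]
  YnoIX CCGAAA/5: at [6, 34, 42, 100] ⇒ [11, 39, 47, 105]
  DwuII CCCTTGCG/6: at [21, 50, 87] ⇒ [27, 56, 93]
  GruII GGACAATC/8: at [13, 109] ⇒ [21, 117]
  LmaV (CGTC, off=3): no sites

All cut coordinates (distinct, sorted): [11, 21, 27, 39, 47, 56, 76, 93, 105, 117]

Fragment lengths:
  [0,11): 11 bp
  [11,21): 10 bp
  [21,27): 6 bp
  [27,39): 12 bp
  [39,47): 8 bp
  [47,56): 9 bp
  [56,76): 20 bp
  [76,93): 17 bp
  [93,105): 12 bp
  [105,117): 12 bp
  [117,122): 5 bp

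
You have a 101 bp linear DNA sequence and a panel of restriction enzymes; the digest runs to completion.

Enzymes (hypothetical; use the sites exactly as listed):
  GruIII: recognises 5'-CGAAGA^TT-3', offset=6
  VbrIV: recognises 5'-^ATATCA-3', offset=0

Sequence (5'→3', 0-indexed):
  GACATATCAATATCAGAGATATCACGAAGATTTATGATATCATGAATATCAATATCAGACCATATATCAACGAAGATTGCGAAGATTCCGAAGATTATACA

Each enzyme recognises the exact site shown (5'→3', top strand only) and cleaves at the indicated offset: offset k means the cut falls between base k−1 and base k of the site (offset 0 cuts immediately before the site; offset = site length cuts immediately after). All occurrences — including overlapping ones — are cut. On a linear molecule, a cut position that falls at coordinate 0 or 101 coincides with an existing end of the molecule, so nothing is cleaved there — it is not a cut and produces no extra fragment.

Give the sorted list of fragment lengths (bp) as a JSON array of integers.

Per-enzyme occurrences:
  GruIII CGAAGATT/6: at [24, 70, 79, 88] ⇒ [30, 76, 85, 94]
  VbrIV ATATCA/0: at [3, 9, 18, 36, 45, 51, 63] ⇒ [3, 9, 18, 36, 45, 51, 63]

Pooled cuts: [3, 9, 18, 30, 36, 45, 51, 63, 76, 85, 94]

Fragment lengths:
  [0,3): 3 bp
  [3,9): 6 bp
  [9,18): 9 bp
  [18,30): 12 bp
  [30,36): 6 bp
  [36,45): 9 bp
  [45,51): 6 bp
  [51,63): 12 bp
  [63,76): 13 bp
  [76,85): 9 bp
  [85,94): 9 bp
  [94,101): 7 bp

[3,6,6,6,7,9,9,9,9,12,12,13]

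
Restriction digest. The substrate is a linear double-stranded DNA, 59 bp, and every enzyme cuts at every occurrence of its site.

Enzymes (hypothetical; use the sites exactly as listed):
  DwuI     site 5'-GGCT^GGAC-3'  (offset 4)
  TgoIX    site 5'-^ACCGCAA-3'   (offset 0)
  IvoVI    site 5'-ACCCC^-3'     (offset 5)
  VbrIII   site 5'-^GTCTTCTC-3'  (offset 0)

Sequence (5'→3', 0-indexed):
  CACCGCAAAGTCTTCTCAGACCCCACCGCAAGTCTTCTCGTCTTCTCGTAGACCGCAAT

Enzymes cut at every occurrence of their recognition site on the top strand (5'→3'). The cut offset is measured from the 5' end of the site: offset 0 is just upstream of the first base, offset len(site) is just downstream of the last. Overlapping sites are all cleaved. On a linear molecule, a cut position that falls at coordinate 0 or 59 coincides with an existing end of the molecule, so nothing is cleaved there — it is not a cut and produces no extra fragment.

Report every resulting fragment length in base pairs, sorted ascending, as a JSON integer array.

[1,7,8,8,8,12,15]

Per-enzyme occurrences:
  DwuI (GGCTGGAC, off=4): no sites
  TgoIX ACCGCAA/0: at [1, 24, 51] ⇒ [1, 24, 51]
  IvoVI ACCCC/5: at [19] ⇒ [24]
  VbrIII GTCTTCTC/0: at [9, 31, 39] ⇒ [9, 31, 39]

All cut coordinates (distinct, sorted): [1, 9, 24, 31, 39, 51]

Fragment lengths:
  [0,1): 1 bp
  [1,9): 8 bp
  [9,24): 15 bp
  [24,31): 7 bp
  [31,39): 8 bp
  [39,51): 12 bp
  [51,59): 8 bp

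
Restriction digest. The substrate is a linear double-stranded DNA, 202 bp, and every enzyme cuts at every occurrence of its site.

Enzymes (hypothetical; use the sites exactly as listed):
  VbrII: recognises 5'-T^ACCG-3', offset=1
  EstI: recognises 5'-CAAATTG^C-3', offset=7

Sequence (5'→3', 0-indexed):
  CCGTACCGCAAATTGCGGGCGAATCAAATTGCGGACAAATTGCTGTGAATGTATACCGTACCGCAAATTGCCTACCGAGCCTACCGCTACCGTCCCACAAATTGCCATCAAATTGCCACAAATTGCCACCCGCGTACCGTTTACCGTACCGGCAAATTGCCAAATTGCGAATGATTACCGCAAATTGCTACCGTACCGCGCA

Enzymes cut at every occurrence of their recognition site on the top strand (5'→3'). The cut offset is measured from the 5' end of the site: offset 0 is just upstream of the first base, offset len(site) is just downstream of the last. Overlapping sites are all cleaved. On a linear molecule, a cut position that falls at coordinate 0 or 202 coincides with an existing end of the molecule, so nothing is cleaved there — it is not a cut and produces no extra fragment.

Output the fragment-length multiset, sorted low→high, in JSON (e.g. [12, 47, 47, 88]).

Site scan:
  VbrII TACCG/1: at [3, 53, 58, 72, 81, 87, 134, 141, 146, 175, 188, 193] ⇒ [4, 54, 59, 73, 82, 88, 135, 142, 147, 176, 189, 194]
  EstI CAAATTGC/7: at [8, 24, 35, 63, 97, 108, 118, 152, 160, 180] ⇒ [15, 31, 42, 70, 104, 115, 125, 159, 167, 187]

All cut coordinates (distinct, sorted): [4, 15, 31, 42, 54, 59, 70, 73, 82, 88, 104, 115, 125, 135, 142, 147, 159, 167, 176, 187, 189, 194]

Fragments:
  [0,4): 4 bp
  [4,15): 11 bp
  [15,31): 16 bp
  [31,42): 11 bp
  [42,54): 12 bp
  [54,59): 5 bp
  [59,70): 11 bp
  [70,73): 3 bp
  [73,82): 9 bp
  [82,88): 6 bp
  [88,104): 16 bp
  [104,115): 11 bp
  [115,125): 10 bp
  [125,135): 10 bp
  [135,142): 7 bp
  [142,147): 5 bp
  [147,159): 12 bp
  [159,167): 8 bp
  [167,176): 9 bp
  [176,187): 11 bp
  [187,189): 2 bp
  [189,194): 5 bp
  [194,202): 8 bp

[2,3,4,5,5,5,6,7,8,8,9,9,10,10,11,11,11,11,11,12,12,16,16]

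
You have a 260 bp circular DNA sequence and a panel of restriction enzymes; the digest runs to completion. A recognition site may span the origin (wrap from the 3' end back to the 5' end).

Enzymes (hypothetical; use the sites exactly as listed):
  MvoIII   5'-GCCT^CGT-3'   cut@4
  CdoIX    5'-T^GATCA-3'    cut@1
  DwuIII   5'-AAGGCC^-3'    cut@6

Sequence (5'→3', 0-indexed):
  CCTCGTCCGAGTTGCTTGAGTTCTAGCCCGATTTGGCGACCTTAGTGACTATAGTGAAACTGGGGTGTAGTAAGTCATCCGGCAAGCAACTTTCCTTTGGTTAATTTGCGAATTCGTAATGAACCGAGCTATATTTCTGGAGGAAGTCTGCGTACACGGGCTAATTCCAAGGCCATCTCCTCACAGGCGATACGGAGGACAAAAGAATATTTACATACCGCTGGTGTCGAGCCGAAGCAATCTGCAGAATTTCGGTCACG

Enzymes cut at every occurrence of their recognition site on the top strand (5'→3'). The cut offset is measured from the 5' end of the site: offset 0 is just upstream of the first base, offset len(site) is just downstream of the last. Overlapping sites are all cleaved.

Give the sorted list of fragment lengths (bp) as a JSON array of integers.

Scan for sites:
  MvoIII GCCTCGT/4: at [259] ⇒ [3]
  CdoIX (TGATCA, off=1): no sites
  DwuIII AAGGCC/6: at [168] ⇒ [174]

All cut coordinates (distinct, sorted): [3, 174]

Fragments:
  3→174: 171 bp
  174→3 (wrap): 260-174+3 = 89 bp

[89,171]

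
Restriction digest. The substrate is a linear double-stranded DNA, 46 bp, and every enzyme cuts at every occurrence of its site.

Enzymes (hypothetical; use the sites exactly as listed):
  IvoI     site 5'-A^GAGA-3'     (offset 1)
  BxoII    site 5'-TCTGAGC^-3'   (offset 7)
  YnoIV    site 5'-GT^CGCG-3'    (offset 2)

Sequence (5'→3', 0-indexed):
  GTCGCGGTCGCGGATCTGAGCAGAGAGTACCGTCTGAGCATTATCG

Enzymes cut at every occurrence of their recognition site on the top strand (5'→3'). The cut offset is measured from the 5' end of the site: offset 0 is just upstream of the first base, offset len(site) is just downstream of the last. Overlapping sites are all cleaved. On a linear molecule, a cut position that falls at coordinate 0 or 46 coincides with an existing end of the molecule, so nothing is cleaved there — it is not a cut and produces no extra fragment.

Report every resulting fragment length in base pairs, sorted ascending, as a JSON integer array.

Site scan:
  IvoI AGAGA/1: at [21] ⇒ [22]
  BxoII TCTGAGC/7: at [14, 32] ⇒ [21, 39]
  YnoIV GTCGCG/2: at [0, 6] ⇒ [2, 8]

All cut coordinates (distinct, sorted): [2, 8, 21, 22, 39]

Fragment lengths:
  [0,2): 2 bp
  [2,8): 6 bp
  [8,21): 13 bp
  [21,22): 1 bp
  [22,39): 17 bp
  [39,46): 7 bp

[1,2,6,7,13,17]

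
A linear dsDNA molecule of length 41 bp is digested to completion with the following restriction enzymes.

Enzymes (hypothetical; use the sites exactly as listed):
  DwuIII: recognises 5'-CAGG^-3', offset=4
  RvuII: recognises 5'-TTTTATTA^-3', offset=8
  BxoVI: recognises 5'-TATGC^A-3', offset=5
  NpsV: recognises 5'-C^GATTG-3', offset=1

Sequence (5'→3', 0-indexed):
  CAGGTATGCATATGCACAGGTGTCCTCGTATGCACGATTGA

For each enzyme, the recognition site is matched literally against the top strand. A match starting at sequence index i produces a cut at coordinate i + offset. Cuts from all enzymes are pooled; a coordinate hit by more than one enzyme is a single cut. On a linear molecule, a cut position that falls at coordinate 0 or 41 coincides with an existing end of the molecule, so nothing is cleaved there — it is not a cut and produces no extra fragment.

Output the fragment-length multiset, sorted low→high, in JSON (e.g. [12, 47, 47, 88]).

[2,4,5,5,6,6,13]

Per-enzyme occurrences:
  DwuIII (CAGG, off=4): starts [0, 16] → cuts [4, 20]
  RvuII (TTTTATTA, off=8): no sites
  BxoVI (TATGCA, off=5): starts [4, 10, 28] → cuts [9, 15, 33]
  NpsV (CGATTG, off=1): starts [34] → cuts [35]

Pooled cuts: [4, 9, 15, 20, 33, 35]

Fragments:
  [0,4): 4 bp
  [4,9): 5 bp
  [9,15): 6 bp
  [15,20): 5 bp
  [20,33): 13 bp
  [33,35): 2 bp
  [35,41): 6 bp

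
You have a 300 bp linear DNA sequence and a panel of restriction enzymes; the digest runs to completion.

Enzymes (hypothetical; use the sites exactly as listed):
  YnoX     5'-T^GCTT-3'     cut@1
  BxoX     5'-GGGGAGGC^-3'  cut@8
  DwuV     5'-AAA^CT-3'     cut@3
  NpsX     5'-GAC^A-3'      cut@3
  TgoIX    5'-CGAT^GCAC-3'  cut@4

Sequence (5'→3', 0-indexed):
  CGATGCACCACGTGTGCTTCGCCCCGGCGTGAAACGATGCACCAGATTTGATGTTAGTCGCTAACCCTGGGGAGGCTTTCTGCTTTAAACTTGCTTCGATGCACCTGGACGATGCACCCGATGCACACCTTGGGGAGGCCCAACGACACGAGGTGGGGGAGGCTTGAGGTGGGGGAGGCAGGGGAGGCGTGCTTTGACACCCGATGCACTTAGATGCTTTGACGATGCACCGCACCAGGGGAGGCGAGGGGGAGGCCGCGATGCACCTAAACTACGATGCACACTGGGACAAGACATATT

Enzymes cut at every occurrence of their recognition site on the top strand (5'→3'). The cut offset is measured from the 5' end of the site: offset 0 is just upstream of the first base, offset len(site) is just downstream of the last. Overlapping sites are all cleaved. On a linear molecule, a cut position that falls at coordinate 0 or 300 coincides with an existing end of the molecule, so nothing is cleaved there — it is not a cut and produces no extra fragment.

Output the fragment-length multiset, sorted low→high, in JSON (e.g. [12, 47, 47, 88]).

[2,3,4,5,5,5,6,7,7,8,8,8,8,9,9,9,10,11,11,11,12,13,16,16,17,19,23,38]

Site scan:
  YnoX TGCTT/1: at [14, 80, 91, 189, 214] ⇒ [15, 81, 92, 190, 215]
  BxoX GGGGAGGC/8: at [68, 131, 155, 171, 180, 237, 248] ⇒ [76, 139, 163, 179, 188, 245, 256]
  DwuV AAACT/3: at [86, 268] ⇒ [89, 271]
  NpsX GACA/3: at [144, 195, 287, 292] ⇒ [147, 198, 290, 295]
  TgoIX CGATGCAC/4: at [0, 34, 96, 109, 118, 201, 222, 258, 274] ⇒ [4, 38, 100, 113, 122, 205, 226, 262, 278]

All cut coordinates (distinct, sorted): [4, 15, 38, 76, 81, 89, 92, 100, 113, 122, 139, 147, 163, 179, 188, 190, 198, 205, 215, 226, 245, 256, 262, 271, 278, 290, 295]

Fragment lengths:
  [0,4): 4 bp
  [4,15): 11 bp
  [15,38): 23 bp
  [38,76): 38 bp
  [76,81): 5 bp
  [81,89): 8 bp
  [89,92): 3 bp
  [92,100): 8 bp
  [100,113): 13 bp
  [113,122): 9 bp
  [122,139): 17 bp
  [139,147): 8 bp
  [147,163): 16 bp
  [163,179): 16 bp
  [179,188): 9 bp
  [188,190): 2 bp
  [190,198): 8 bp
  [198,205): 7 bp
  [205,215): 10 bp
  [215,226): 11 bp
  [226,245): 19 bp
  [245,256): 11 bp
  [256,262): 6 bp
  [262,271): 9 bp
  [271,278): 7 bp
  [278,290): 12 bp
  [290,295): 5 bp
  [295,300): 5 bp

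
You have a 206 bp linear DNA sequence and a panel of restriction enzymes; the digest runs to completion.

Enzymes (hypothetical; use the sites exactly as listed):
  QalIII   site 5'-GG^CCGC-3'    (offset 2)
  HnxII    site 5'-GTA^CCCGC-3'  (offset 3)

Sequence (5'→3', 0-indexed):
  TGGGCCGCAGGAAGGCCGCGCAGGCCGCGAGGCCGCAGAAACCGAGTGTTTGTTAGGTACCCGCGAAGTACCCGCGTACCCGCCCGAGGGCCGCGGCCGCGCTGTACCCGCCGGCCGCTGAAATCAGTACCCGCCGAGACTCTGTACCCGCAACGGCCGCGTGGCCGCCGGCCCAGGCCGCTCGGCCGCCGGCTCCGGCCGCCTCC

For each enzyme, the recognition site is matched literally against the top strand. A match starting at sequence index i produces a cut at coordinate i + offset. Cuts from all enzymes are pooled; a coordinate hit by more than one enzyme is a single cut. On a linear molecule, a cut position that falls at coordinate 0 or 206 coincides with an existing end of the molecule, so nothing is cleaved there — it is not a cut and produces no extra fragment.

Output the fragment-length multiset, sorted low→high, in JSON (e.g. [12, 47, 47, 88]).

Per-enzyme occurrences:
  QalIII GGCCGC/2: at [2, 13, 22, 30, 88, 94, 112, 154, 162, 175, 183, 196] ⇒ [4, 15, 24, 32, 90, 96, 114, 156, 164, 177, 185, 198]
  HnxII GTACCCGC/3: at [56, 67, 75, 103, 126, 143] ⇒ [59, 70, 78, 106, 129, 146]

Pooled cuts: [4, 15, 24, 32, 59, 70, 78, 90, 96, 106, 114, 129, 146, 156, 164, 177, 185, 198]

Fragments:
  [0,4): 4 bp
  [4,15): 11 bp
  [15,24): 9 bp
  [24,32): 8 bp
  [32,59): 27 bp
  [59,70): 11 bp
  [70,78): 8 bp
  [78,90): 12 bp
  [90,96): 6 bp
  [96,106): 10 bp
  [106,114): 8 bp
  [114,129): 15 bp
  [129,146): 17 bp
  [146,156): 10 bp
  [156,164): 8 bp
  [164,177): 13 bp
  [177,185): 8 bp
  [185,198): 13 bp
  [198,206): 8 bp

[4,6,8,8,8,8,8,8,9,10,10,11,11,12,13,13,15,17,27]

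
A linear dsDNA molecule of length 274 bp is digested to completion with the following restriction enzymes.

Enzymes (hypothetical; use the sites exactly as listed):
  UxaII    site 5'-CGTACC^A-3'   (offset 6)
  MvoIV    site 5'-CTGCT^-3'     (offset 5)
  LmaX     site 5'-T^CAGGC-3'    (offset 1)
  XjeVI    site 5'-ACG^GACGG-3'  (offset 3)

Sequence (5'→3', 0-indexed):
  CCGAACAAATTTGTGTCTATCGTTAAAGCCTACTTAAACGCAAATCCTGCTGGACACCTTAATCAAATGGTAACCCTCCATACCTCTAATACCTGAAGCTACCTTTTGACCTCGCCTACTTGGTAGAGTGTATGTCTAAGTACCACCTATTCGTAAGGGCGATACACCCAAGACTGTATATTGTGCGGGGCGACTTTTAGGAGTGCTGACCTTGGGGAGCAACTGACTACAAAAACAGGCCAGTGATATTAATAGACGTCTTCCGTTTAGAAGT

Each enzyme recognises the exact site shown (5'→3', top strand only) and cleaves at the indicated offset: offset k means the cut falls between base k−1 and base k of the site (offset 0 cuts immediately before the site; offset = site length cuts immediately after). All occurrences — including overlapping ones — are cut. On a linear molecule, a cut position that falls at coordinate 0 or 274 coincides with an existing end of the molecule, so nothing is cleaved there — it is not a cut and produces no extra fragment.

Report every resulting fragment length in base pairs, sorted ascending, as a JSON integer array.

[51,223]

Per-enzyme occurrences:
  UxaII (CGTACCA, off=6): no sites
  MvoIV (CTGCT, off=5): starts [46] → cuts [51]
  LmaX (TCAGGC, off=1): no sites
  XjeVI (ACGGACGG, off=3): no sites

All cut coordinates (distinct, sorted): [51]

Fragments:
  [0,51): 51 bp
  [51,274): 223 bp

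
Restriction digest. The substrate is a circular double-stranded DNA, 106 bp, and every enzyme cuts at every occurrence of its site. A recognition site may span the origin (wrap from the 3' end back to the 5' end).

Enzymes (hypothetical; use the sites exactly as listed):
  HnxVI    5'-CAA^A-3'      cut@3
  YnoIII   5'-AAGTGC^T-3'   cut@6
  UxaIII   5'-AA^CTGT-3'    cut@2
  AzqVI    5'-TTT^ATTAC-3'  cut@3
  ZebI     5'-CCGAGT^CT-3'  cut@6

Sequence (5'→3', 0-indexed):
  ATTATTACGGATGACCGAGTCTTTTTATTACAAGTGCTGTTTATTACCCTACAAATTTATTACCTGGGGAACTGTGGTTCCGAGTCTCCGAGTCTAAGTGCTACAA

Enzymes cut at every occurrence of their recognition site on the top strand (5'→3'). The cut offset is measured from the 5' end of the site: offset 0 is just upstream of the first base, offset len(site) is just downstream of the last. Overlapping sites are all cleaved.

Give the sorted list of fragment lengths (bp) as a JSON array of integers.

[4,5,5,6,8,8,11,12,13,14,20]

Site scan:
  HnxVI (CAAA, off=3): starts [51, 103] → cuts [0, 54]
  YnoIII (AAGTGCT, off=6): starts [31, 95] → cuts [37, 101]
  UxaIII (AACTGT, off=2): starts [69] → cuts [71]
  AzqVI (TTTATTAC, off=3): starts [23, 39, 55] → cuts [26, 42, 58]
  ZebI (CCGAGTCT, off=6): starts [14, 79, 87] → cuts [20, 85, 93]

Pooled cuts: [0, 20, 26, 37, 42, 54, 58, 71, 85, 93, 101]

Fragment lengths:
  0→20: 20 bp
  20→26: 6 bp
  26→37: 11 bp
  37→42: 5 bp
  42→54: 12 bp
  54→58: 4 bp
  58→71: 13 bp
  71→85: 14 bp
  85→93: 8 bp
  93→101: 8 bp
  101→0 (wrap): 106-101+0 = 5 bp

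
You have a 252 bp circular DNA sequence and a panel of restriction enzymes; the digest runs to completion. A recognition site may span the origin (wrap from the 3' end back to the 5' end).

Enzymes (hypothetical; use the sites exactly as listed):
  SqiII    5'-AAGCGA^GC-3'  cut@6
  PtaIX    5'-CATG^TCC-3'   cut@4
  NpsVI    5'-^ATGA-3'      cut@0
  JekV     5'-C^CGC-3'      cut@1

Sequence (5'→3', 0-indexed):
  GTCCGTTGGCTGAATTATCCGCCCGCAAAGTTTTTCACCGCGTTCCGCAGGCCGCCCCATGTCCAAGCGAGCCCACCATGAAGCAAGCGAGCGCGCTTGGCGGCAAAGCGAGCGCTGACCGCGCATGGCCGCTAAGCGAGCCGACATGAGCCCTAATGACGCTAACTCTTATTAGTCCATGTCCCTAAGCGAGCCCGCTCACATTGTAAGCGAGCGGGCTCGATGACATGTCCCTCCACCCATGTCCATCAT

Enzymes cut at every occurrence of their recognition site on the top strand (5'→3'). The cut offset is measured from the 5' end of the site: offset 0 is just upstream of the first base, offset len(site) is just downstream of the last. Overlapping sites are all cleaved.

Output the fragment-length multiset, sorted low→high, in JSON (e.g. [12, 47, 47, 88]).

[3,4,6,7,7,7,8,8,9,9,9,9,10,10,10,11,13,14,15,18,18,21,26]

Site scan:
  SqiII AAGCGAGC/6: at [64, 84, 105, 133, 186, 207] ⇒ [70, 90, 111, 139, 192, 213]
  PtaIX CATGTCC/4: at [57, 177, 226, 240, 249] ⇒ [1, 61, 181, 230, 244]
  NpsVI ATGA/0: at [77, 145, 155, 222] ⇒ [77, 145, 155, 222]
  JekV CCGC/1: at [18, 22, 37, 44, 51, 118, 128, 194] ⇒ [19, 23, 38, 45, 52, 119, 129, 195]

All cut coordinates (distinct, sorted): [1, 19, 23, 38, 45, 52, 61, 70, 77, 90, 111, 119, 129, 139, 145, 155, 181, 192, 195, 213, 222, 230, 244]

Fragments:
  1→19: 18 bp
  19→23: 4 bp
  23→38: 15 bp
  38→45: 7 bp
  45→52: 7 bp
  52→61: 9 bp
  61→70: 9 bp
  70→77: 7 bp
  77→90: 13 bp
  90→111: 21 bp
  111→119: 8 bp
  119→129: 10 bp
  129→139: 10 bp
  139→145: 6 bp
  145→155: 10 bp
  155→181: 26 bp
  181→192: 11 bp
  192→195: 3 bp
  195→213: 18 bp
  213→222: 9 bp
  222→230: 8 bp
  230→244: 14 bp
  244→1 (wrap): 252-244+1 = 9 bp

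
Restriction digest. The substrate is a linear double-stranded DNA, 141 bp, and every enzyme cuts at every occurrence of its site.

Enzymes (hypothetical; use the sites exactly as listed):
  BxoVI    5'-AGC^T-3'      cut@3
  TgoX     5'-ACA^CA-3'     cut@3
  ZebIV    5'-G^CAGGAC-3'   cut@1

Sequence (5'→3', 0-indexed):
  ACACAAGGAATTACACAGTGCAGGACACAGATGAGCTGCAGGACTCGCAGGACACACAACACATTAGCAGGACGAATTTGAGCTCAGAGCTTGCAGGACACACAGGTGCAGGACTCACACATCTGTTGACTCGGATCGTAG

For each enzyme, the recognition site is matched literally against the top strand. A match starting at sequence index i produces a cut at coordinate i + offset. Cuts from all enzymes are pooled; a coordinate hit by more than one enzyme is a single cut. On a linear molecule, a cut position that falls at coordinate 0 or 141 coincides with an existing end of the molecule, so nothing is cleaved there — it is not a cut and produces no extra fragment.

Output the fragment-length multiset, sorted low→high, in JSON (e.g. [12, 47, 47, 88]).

Scan for sites:
  BxoVI AGCT/3: at [33, 80, 87] ⇒ [36, 83, 90]
  TgoX ACACA/3: at [0, 12, 24, 51, 53, 58, 97, 99, 116] ⇒ [3, 15, 27, 54, 56, 61, 100, 102, 119]
  ZebIV GCAGGAC/1: at [19, 37, 46, 66, 92, 107] ⇒ [20, 38, 47, 67, 93, 108]

Pooled cuts: [3, 15, 20, 27, 36, 38, 47, 54, 56, 61, 67, 83, 90, 93, 100, 102, 108, 119]

Fragments:
  [0,3): 3 bp
  [3,15): 12 bp
  [15,20): 5 bp
  [20,27): 7 bp
  [27,36): 9 bp
  [36,38): 2 bp
  [38,47): 9 bp
  [47,54): 7 bp
  [54,56): 2 bp
  [56,61): 5 bp
  [61,67): 6 bp
  [67,83): 16 bp
  [83,90): 7 bp
  [90,93): 3 bp
  [93,100): 7 bp
  [100,102): 2 bp
  [102,108): 6 bp
  [108,119): 11 bp
  [119,141): 22 bp

[2,2,2,3,3,5,5,6,6,7,7,7,7,9,9,11,12,16,22]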